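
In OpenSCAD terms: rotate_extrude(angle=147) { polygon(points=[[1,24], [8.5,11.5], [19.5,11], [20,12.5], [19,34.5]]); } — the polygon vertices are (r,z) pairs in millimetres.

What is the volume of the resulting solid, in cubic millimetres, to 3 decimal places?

Profile (r,z), 5 vertices: (1,24) (8.5,11.5) (19.5,11) (20,12.5) (19,34.5)
edge 0: (1,24)→(8.5,11.5)  cross = 1·11.5 − 8.5·24 = -192.5000; (r_i+r_j)·cross = 9.5·-192.5000 = -1828.7500
edge 1: (8.5,11.5)→(19.5,11)  cross = 8.5·11 − 19.5·11.5 = -130.7500; (r_i+r_j)·cross = 28·-130.7500 = -3661.0000
edge 2: (19.5,11)→(20,12.5)  cross = 19.5·12.5 − 20·11 = 23.7500; (r_i+r_j)·cross = 39.5·23.7500 = 938.1250
edge 3: (20,12.5)→(19,34.5)  cross = 20·34.5 − 19·12.5 = 452.5000; (r_i+r_j)·cross = 39·452.5000 = 17647.5000
edge 4: (19,34.5)→(1,24)  cross = 19·24 − 1·34.5 = 421.5000; (r_i+r_j)·cross = 20·421.5000 = 8430.0000
Σcross = 574.5000 → A = |Σcross|/2 = 287.2500 mm²
Σ(r_i+r_j)·cross = 21525.8750 → first moment M = |Σ|/6 = 3587.6458
R_c = M/A = 3587.6458/287.2500 = 12.4896 mm
θ = 147° = 2.565634 rad
V = θ·R_c·A = 2.565634·12.4896·287.2500 = 9204.586 mm³

Volume = 9204.586 mm³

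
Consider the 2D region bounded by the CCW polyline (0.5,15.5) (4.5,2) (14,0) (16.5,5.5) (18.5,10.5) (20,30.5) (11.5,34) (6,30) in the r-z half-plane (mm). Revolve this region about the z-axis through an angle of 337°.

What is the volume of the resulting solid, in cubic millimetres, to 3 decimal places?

Profile (r,z), 8 vertices: (0.5,15.5) (4.5,2) (14,0) (16.5,5.5) (18.5,10.5) (20,30.5) (11.5,34) (6,30)
edge 0: (0.5,15.5)→(4.5,2)  cross = 0.5·2 − 4.5·15.5 = -68.7500; (r_i+r_j)·cross = 5·-68.7500 = -343.7500
edge 1: (4.5,2)→(14,0)  cross = 4.5·0 − 14·2 = -28.0000; (r_i+r_j)·cross = 18.5·-28.0000 = -518.0000
edge 2: (14,0)→(16.5,5.5)  cross = 14·5.5 − 16.5·0 = 77.0000; (r_i+r_j)·cross = 30.5·77.0000 = 2348.5000
edge 3: (16.5,5.5)→(18.5,10.5)  cross = 16.5·10.5 − 18.5·5.5 = 71.5000; (r_i+r_j)·cross = 35·71.5000 = 2502.5000
edge 4: (18.5,10.5)→(20,30.5)  cross = 18.5·30.5 − 20·10.5 = 354.2500; (r_i+r_j)·cross = 38.5·354.2500 = 13638.6250
edge 5: (20,30.5)→(11.5,34)  cross = 20·34 − 11.5·30.5 = 329.2500; (r_i+r_j)·cross = 31.5·329.2500 = 10371.3750
edge 6: (11.5,34)→(6,30)  cross = 11.5·30 − 6·34 = 141.0000; (r_i+r_j)·cross = 17.5·141.0000 = 2467.5000
edge 7: (6,30)→(0.5,15.5)  cross = 6·15.5 − 0.5·30 = 78.0000; (r_i+r_j)·cross = 6.5·78.0000 = 507.0000
Σcross = 954.2500 → A = |Σcross|/2 = 477.1250 mm²
Σ(r_i+r_j)·cross = 30973.7500 → first moment M = |Σ|/6 = 5162.2917
R_c = M/A = 5162.2917/477.1250 = 10.8196 mm
θ = 337° = 5.881760 rad
V = θ·R_c·A = 5.881760·10.8196·477.1250 = 30363.358 mm³

Volume = 30363.358 mm³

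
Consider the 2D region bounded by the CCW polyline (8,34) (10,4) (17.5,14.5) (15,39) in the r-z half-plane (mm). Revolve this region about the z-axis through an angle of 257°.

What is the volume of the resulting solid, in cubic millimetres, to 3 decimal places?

Volume = 12099.626 mm³

Profile (r,z), 4 vertices: (8,34) (10,4) (17.5,14.5) (15,39)
edge 0: (8,34)→(10,4)  cross = 8·4 − 10·34 = -308.0000; (r_i+r_j)·cross = 18·-308.0000 = -5544.0000
edge 1: (10,4)→(17.5,14.5)  cross = 10·14.5 − 17.5·4 = 75.0000; (r_i+r_j)·cross = 27.5·75.0000 = 2062.5000
edge 2: (17.5,14.5)→(15,39)  cross = 17.5·39 − 15·14.5 = 465.0000; (r_i+r_j)·cross = 32.5·465.0000 = 15112.5000
edge 3: (15,39)→(8,34)  cross = 15·34 − 8·39 = 198.0000; (r_i+r_j)·cross = 23·198.0000 = 4554.0000
Σcross = 430.0000 → A = |Σcross|/2 = 215.0000 mm²
Σ(r_i+r_j)·cross = 16185.0000 → first moment M = |Σ|/6 = 2697.5000
R_c = M/A = 2697.5000/215.0000 = 12.5465 mm
θ = 257° = 4.485496 rad
V = θ·R_c·A = 4.485496·12.5465·215.0000 = 12099.626 mm³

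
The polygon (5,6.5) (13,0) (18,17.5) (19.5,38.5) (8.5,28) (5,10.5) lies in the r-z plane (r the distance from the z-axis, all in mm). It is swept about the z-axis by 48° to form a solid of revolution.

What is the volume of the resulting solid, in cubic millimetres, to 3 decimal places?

Volume = 3345.726 mm³

Profile (r,z), 6 vertices: (5,6.5) (13,0) (18,17.5) (19.5,38.5) (8.5,28) (5,10.5)
edge 0: (5,6.5)→(13,0)  cross = 5·0 − 13·6.5 = -84.5000; (r_i+r_j)·cross = 18·-84.5000 = -1521.0000
edge 1: (13,0)→(18,17.5)  cross = 13·17.5 − 18·0 = 227.5000; (r_i+r_j)·cross = 31·227.5000 = 7052.5000
edge 2: (18,17.5)→(19.5,38.5)  cross = 18·38.5 − 19.5·17.5 = 351.7500; (r_i+r_j)·cross = 37.5·351.7500 = 13190.6250
edge 3: (19.5,38.5)→(8.5,28)  cross = 19.5·28 − 8.5·38.5 = 218.7500; (r_i+r_j)·cross = 28·218.7500 = 6125.0000
edge 4: (8.5,28)→(5,10.5)  cross = 8.5·10.5 − 5·28 = -50.7500; (r_i+r_j)·cross = 13.5·-50.7500 = -685.1250
edge 5: (5,10.5)→(5,6.5)  cross = 5·6.5 − 5·10.5 = -20.0000; (r_i+r_j)·cross = 10·-20.0000 = -200.0000
Σcross = 642.7500 → A = |Σcross|/2 = 321.3750 mm²
Σ(r_i+r_j)·cross = 23962.0000 → first moment M = |Σ|/6 = 3993.6667
R_c = M/A = 3993.6667/321.3750 = 12.4268 mm
θ = 48° = 0.837758 rad
V = θ·R_c·A = 0.837758·12.4268·321.3750 = 3345.726 mm³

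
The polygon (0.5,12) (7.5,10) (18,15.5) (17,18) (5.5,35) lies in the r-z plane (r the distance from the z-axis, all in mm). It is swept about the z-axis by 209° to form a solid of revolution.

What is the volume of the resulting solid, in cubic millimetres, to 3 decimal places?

Profile (r,z), 5 vertices: (0.5,12) (7.5,10) (18,15.5) (17,18) (5.5,35)
edge 0: (0.5,12)→(7.5,10)  cross = 0.5·10 − 7.5·12 = -85.0000; (r_i+r_j)·cross = 8·-85.0000 = -680.0000
edge 1: (7.5,10)→(18,15.5)  cross = 7.5·15.5 − 18·10 = -63.7500; (r_i+r_j)·cross = 25.5·-63.7500 = -1625.6250
edge 2: (18,15.5)→(17,18)  cross = 18·18 − 17·15.5 = 60.5000; (r_i+r_j)·cross = 35·60.5000 = 2117.5000
edge 3: (17,18)→(5.5,35)  cross = 17·35 − 5.5·18 = 496.0000; (r_i+r_j)·cross = 22.5·496.0000 = 11160.0000
edge 4: (5.5,35)→(0.5,12)  cross = 5.5·12 − 0.5·35 = 48.5000; (r_i+r_j)·cross = 6·48.5000 = 291.0000
Σcross = 456.2500 → A = |Σcross|/2 = 228.1250 mm²
Σ(r_i+r_j)·cross = 11262.8750 → first moment M = |Σ|/6 = 1877.1458
R_c = M/A = 1877.1458/228.1250 = 8.2286 mm
θ = 209° = 3.647738 rad
V = θ·R_c·A = 3.647738·8.2286·228.1250 = 6847.336 mm³

Volume = 6847.336 mm³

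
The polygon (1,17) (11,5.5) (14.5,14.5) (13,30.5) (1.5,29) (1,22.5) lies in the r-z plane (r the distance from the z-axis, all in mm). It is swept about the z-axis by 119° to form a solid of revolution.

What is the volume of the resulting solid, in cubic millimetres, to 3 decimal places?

Volume = 4028.488 mm³

Profile (r,z), 6 vertices: (1,17) (11,5.5) (14.5,14.5) (13,30.5) (1.5,29) (1,22.5)
edge 0: (1,17)→(11,5.5)  cross = 1·5.5 − 11·17 = -181.5000; (r_i+r_j)·cross = 12·-181.5000 = -2178.0000
edge 1: (11,5.5)→(14.5,14.5)  cross = 11·14.5 − 14.5·5.5 = 79.7500; (r_i+r_j)·cross = 25.5·79.7500 = 2033.6250
edge 2: (14.5,14.5)→(13,30.5)  cross = 14.5·30.5 − 13·14.5 = 253.7500; (r_i+r_j)·cross = 27.5·253.7500 = 6978.1250
edge 3: (13,30.5)→(1.5,29)  cross = 13·29 − 1.5·30.5 = 331.2500; (r_i+r_j)·cross = 14.5·331.2500 = 4803.1250
edge 4: (1.5,29)→(1,22.5)  cross = 1.5·22.5 − 1·29 = 4.7500; (r_i+r_j)·cross = 2.5·4.7500 = 11.8750
edge 5: (1,22.5)→(1,17)  cross = 1·17 − 1·22.5 = -5.5000; (r_i+r_j)·cross = 2·-5.5000 = -11.0000
Σcross = 482.5000 → A = |Σcross|/2 = 241.2500 mm²
Σ(r_i+r_j)·cross = 11637.7500 → first moment M = |Σ|/6 = 1939.6250
R_c = M/A = 1939.6250/241.2500 = 8.0399 mm
θ = 119° = 2.076942 rad
V = θ·R_c·A = 2.076942·8.0399·241.2500 = 4028.488 mm³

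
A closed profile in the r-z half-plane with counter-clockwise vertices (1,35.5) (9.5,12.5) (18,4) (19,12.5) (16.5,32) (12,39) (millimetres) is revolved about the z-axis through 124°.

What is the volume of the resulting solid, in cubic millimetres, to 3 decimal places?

Volume = 8530.407 mm³

Profile (r,z), 6 vertices: (1,35.5) (9.5,12.5) (18,4) (19,12.5) (16.5,32) (12,39)
edge 0: (1,35.5)→(9.5,12.5)  cross = 1·12.5 − 9.5·35.5 = -324.7500; (r_i+r_j)·cross = 10.5·-324.7500 = -3409.8750
edge 1: (9.5,12.5)→(18,4)  cross = 9.5·4 − 18·12.5 = -187.0000; (r_i+r_j)·cross = 27.5·-187.0000 = -5142.5000
edge 2: (18,4)→(19,12.5)  cross = 18·12.5 − 19·4 = 149.0000; (r_i+r_j)·cross = 37·149.0000 = 5513.0000
edge 3: (19,12.5)→(16.5,32)  cross = 19·32 − 16.5·12.5 = 401.7500; (r_i+r_j)·cross = 35.5·401.7500 = 14262.1250
edge 4: (16.5,32)→(12,39)  cross = 16.5·39 − 12·32 = 259.5000; (r_i+r_j)·cross = 28.5·259.5000 = 7395.7500
edge 5: (12,39)→(1,35.5)  cross = 12·35.5 − 1·39 = 387.0000; (r_i+r_j)·cross = 13·387.0000 = 5031.0000
Σcross = 685.5000 → A = |Σcross|/2 = 342.7500 mm²
Σ(r_i+r_j)·cross = 23649.5000 → first moment M = |Σ|/6 = 3941.5833
R_c = M/A = 3941.5833/342.7500 = 11.4999 mm
θ = 124° = 2.164208 rad
V = θ·R_c·A = 2.164208·11.4999·342.7500 = 8530.407 mm³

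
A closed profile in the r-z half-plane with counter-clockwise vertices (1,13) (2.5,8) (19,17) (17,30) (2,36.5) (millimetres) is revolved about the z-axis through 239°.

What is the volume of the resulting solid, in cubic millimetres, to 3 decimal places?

Profile (r,z), 5 vertices: (1,13) (2.5,8) (19,17) (17,30) (2,36.5)
edge 0: (1,13)→(2.5,8)  cross = 1·8 − 2.5·13 = -24.5000; (r_i+r_j)·cross = 3.5·-24.5000 = -85.7500
edge 1: (2.5,8)→(19,17)  cross = 2.5·17 − 19·8 = -109.5000; (r_i+r_j)·cross = 21.5·-109.5000 = -2354.2500
edge 2: (19,17)→(17,30)  cross = 19·30 − 17·17 = 281.0000; (r_i+r_j)·cross = 36·281.0000 = 10116.0000
edge 3: (17,30)→(2,36.5)  cross = 17·36.5 − 2·30 = 560.5000; (r_i+r_j)·cross = 19·560.5000 = 10649.5000
edge 4: (2,36.5)→(1,13)  cross = 2·13 − 1·36.5 = -10.5000; (r_i+r_j)·cross = 3·-10.5000 = -31.5000
Σcross = 697.0000 → A = |Σcross|/2 = 348.5000 mm²
Σ(r_i+r_j)·cross = 18294.0000 → first moment M = |Σ|/6 = 3049.0000
R_c = M/A = 3049.0000/348.5000 = 8.7489 mm
θ = 239° = 4.171337 rad
V = θ·R_c·A = 4.171337·8.7489·348.5000 = 12718.406 mm³

Volume = 12718.406 mm³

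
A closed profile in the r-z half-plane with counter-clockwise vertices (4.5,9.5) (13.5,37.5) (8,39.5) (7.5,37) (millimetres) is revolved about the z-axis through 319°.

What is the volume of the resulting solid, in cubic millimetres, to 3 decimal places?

Profile (r,z), 4 vertices: (4.5,9.5) (13.5,37.5) (8,39.5) (7.5,37)
edge 0: (4.5,9.5)→(13.5,37.5)  cross = 4.5·37.5 − 13.5·9.5 = 40.5000; (r_i+r_j)·cross = 18·40.5000 = 729.0000
edge 1: (13.5,37.5)→(8,39.5)  cross = 13.5·39.5 − 8·37.5 = 233.2500; (r_i+r_j)·cross = 21.5·233.2500 = 5014.8750
edge 2: (8,39.5)→(7.5,37)  cross = 8·37 − 7.5·39.5 = -0.2500; (r_i+r_j)·cross = 15.5·-0.2500 = -3.8750
edge 3: (7.5,37)→(4.5,9.5)  cross = 7.5·9.5 − 4.5·37 = -95.2500; (r_i+r_j)·cross = 12·-95.2500 = -1143.0000
Σcross = 178.2500 → A = |Σcross|/2 = 89.1250 mm²
Σ(r_i+r_j)·cross = 4597.0000 → first moment M = |Σ|/6 = 766.1667
R_c = M/A = 766.1667/89.1250 = 8.5965 mm
θ = 319° = 5.567600 rad
V = θ·R_c·A = 5.567600·8.5965·89.1250 = 4265.710 mm³

Volume = 4265.710 mm³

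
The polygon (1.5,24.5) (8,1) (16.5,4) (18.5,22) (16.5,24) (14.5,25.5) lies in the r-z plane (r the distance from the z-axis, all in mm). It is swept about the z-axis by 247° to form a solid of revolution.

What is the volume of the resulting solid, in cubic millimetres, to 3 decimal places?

Profile (r,z), 6 vertices: (1.5,24.5) (8,1) (16.5,4) (18.5,22) (16.5,24) (14.5,25.5)
edge 0: (1.5,24.5)→(8,1)  cross = 1.5·1 − 8·24.5 = -194.5000; (r_i+r_j)·cross = 9.5·-194.5000 = -1847.7500
edge 1: (8,1)→(16.5,4)  cross = 8·4 − 16.5·1 = 15.5000; (r_i+r_j)·cross = 24.5·15.5000 = 379.7500
edge 2: (16.5,4)→(18.5,22)  cross = 16.5·22 − 18.5·4 = 289.0000; (r_i+r_j)·cross = 35·289.0000 = 10115.0000
edge 3: (18.5,22)→(16.5,24)  cross = 18.5·24 − 16.5·22 = 81.0000; (r_i+r_j)·cross = 35·81.0000 = 2835.0000
edge 4: (16.5,24)→(14.5,25.5)  cross = 16.5·25.5 − 14.5·24 = 72.7500; (r_i+r_j)·cross = 31·72.7500 = 2255.2500
edge 5: (14.5,25.5)→(1.5,24.5)  cross = 14.5·24.5 − 1.5·25.5 = 317.0000; (r_i+r_j)·cross = 16·317.0000 = 5072.0000
Σcross = 580.7500 → A = |Σcross|/2 = 290.3750 mm²
Σ(r_i+r_j)·cross = 18809.2500 → first moment M = |Σ|/6 = 3134.8750
R_c = M/A = 3134.8750/290.3750 = 10.7960 mm
θ = 247° = 4.310963 rad
V = θ·R_c·A = 4.310963·10.7960·290.3750 = 13514.331 mm³

Volume = 13514.331 mm³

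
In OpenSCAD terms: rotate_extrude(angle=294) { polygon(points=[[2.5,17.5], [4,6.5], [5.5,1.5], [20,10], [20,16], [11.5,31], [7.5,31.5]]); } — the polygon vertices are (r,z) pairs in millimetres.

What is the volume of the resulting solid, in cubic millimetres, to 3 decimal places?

Volume = 18412.486 mm³

Profile (r,z), 7 vertices: (2.5,17.5) (4,6.5) (5.5,1.5) (20,10) (20,16) (11.5,31) (7.5,31.5)
edge 0: (2.5,17.5)→(4,6.5)  cross = 2.5·6.5 − 4·17.5 = -53.7500; (r_i+r_j)·cross = 6.5·-53.7500 = -349.3750
edge 1: (4,6.5)→(5.5,1.5)  cross = 4·1.5 − 5.5·6.5 = -29.7500; (r_i+r_j)·cross = 9.5·-29.7500 = -282.6250
edge 2: (5.5,1.5)→(20,10)  cross = 5.5·10 − 20·1.5 = 25.0000; (r_i+r_j)·cross = 25.5·25.0000 = 637.5000
edge 3: (20,10)→(20,16)  cross = 20·16 − 20·10 = 120.0000; (r_i+r_j)·cross = 40·120.0000 = 4800.0000
edge 4: (20,16)→(11.5,31)  cross = 20·31 − 11.5·16 = 436.0000; (r_i+r_j)·cross = 31.5·436.0000 = 13734.0000
edge 5: (11.5,31)→(7.5,31.5)  cross = 11.5·31.5 − 7.5·31 = 129.7500; (r_i+r_j)·cross = 19·129.7500 = 2465.2500
edge 6: (7.5,31.5)→(2.5,17.5)  cross = 7.5·17.5 − 2.5·31.5 = 52.5000; (r_i+r_j)·cross = 10·52.5000 = 525.0000
Σcross = 679.7500 → A = |Σcross|/2 = 339.8750 mm²
Σ(r_i+r_j)·cross = 21529.7500 → first moment M = |Σ|/6 = 3588.2917
R_c = M/A = 3588.2917/339.8750 = 10.5577 mm
θ = 294° = 5.131268 rad
V = θ·R_c·A = 5.131268·10.5577·339.8750 = 18412.486 mm³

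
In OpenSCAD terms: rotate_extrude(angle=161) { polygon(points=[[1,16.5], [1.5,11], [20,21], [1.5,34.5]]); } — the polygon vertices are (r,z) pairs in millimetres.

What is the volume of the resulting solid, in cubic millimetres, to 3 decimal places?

Profile (r,z), 4 vertices: (1,16.5) (1.5,11) (20,21) (1.5,34.5)
edge 0: (1,16.5)→(1.5,11)  cross = 1·11 − 1.5·16.5 = -13.7500; (r_i+r_j)·cross = 2.5·-13.7500 = -34.3750
edge 1: (1.5,11)→(20,21)  cross = 1.5·21 − 20·11 = -188.5000; (r_i+r_j)·cross = 21.5·-188.5000 = -4052.7500
edge 2: (20,21)→(1.5,34.5)  cross = 20·34.5 − 1.5·21 = 658.5000; (r_i+r_j)·cross = 21.5·658.5000 = 14157.7500
edge 3: (1.5,34.5)→(1,16.5)  cross = 1.5·16.5 − 1·34.5 = -9.7500; (r_i+r_j)·cross = 2.5·-9.7500 = -24.3750
Σcross = 446.5000 → A = |Σcross|/2 = 223.2500 mm²
Σ(r_i+r_j)·cross = 10046.2500 → first moment M = |Σ|/6 = 1674.3750
R_c = M/A = 1674.3750/223.2500 = 7.5000 mm
θ = 161° = 2.809980 rad
V = θ·R_c·A = 2.809980·7.5000·223.2500 = 4704.960 mm³

Volume = 4704.960 mm³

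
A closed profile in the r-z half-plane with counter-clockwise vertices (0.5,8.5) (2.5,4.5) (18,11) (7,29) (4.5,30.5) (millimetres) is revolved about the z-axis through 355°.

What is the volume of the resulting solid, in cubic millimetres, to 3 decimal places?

Profile (r,z), 5 vertices: (0.5,8.5) (2.5,4.5) (18,11) (7,29) (4.5,30.5)
edge 0: (0.5,8.5)→(2.5,4.5)  cross = 0.5·4.5 − 2.5·8.5 = -19.0000; (r_i+r_j)·cross = 3·-19.0000 = -57.0000
edge 1: (2.5,4.5)→(18,11)  cross = 2.5·11 − 18·4.5 = -53.5000; (r_i+r_j)·cross = 20.5·-53.5000 = -1096.7500
edge 2: (18,11)→(7,29)  cross = 18·29 − 7·11 = 445.0000; (r_i+r_j)·cross = 25·445.0000 = 11125.0000
edge 3: (7,29)→(4.5,30.5)  cross = 7·30.5 − 4.5·29 = 83.0000; (r_i+r_j)·cross = 11.5·83.0000 = 954.5000
edge 4: (4.5,30.5)→(0.5,8.5)  cross = 4.5·8.5 − 0.5·30.5 = 23.0000; (r_i+r_j)·cross = 5·23.0000 = 115.0000
Σcross = 478.5000 → A = |Σcross|/2 = 239.2500 mm²
Σ(r_i+r_j)·cross = 11040.7500 → first moment M = |Σ|/6 = 1840.1250
R_c = M/A = 1840.1250/239.2500 = 7.6912 mm
θ = 355° = 6.195919 rad
V = θ·R_c·A = 6.195919·7.6912·239.2500 = 11401.265 mm³

Volume = 11401.265 mm³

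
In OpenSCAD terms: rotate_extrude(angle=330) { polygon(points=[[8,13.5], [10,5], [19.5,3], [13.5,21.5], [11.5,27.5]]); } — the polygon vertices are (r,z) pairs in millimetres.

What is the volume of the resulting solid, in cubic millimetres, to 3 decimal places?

Profile (r,z), 5 vertices: (8,13.5) (10,5) (19.5,3) (13.5,21.5) (11.5,27.5)
edge 0: (8,13.5)→(10,5)  cross = 8·5 − 10·13.5 = -95.0000; (r_i+r_j)·cross = 18·-95.0000 = -1710.0000
edge 1: (10,5)→(19.5,3)  cross = 10·3 − 19.5·5 = -67.5000; (r_i+r_j)·cross = 29.5·-67.5000 = -1991.2500
edge 2: (19.5,3)→(13.5,21.5)  cross = 19.5·21.5 − 13.5·3 = 378.7500; (r_i+r_j)·cross = 33·378.7500 = 12498.7500
edge 3: (13.5,21.5)→(11.5,27.5)  cross = 13.5·27.5 − 11.5·21.5 = 124.0000; (r_i+r_j)·cross = 25·124.0000 = 3100.0000
edge 4: (11.5,27.5)→(8,13.5)  cross = 11.5·13.5 − 8·27.5 = -64.7500; (r_i+r_j)·cross = 19.5·-64.7500 = -1262.6250
Σcross = 275.5000 → A = |Σcross|/2 = 137.7500 mm²
Σ(r_i+r_j)·cross = 10634.8750 → first moment M = |Σ|/6 = 1772.4792
R_c = M/A = 1772.4792/137.7500 = 12.8674 mm
θ = 330° = 5.759587 rad
V = θ·R_c·A = 5.759587·12.8674·137.7500 = 10208.747 mm³

Volume = 10208.747 mm³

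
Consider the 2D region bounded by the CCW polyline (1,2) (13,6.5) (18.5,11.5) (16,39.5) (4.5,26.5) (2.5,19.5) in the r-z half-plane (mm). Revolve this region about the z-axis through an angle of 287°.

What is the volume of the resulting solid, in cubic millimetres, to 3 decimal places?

Volume = 20586.650 mm³

Profile (r,z), 6 vertices: (1,2) (13,6.5) (18.5,11.5) (16,39.5) (4.5,26.5) (2.5,19.5)
edge 0: (1,2)→(13,6.5)  cross = 1·6.5 − 13·2 = -19.5000; (r_i+r_j)·cross = 14·-19.5000 = -273.0000
edge 1: (13,6.5)→(18.5,11.5)  cross = 13·11.5 − 18.5·6.5 = 29.2500; (r_i+r_j)·cross = 31.5·29.2500 = 921.3750
edge 2: (18.5,11.5)→(16,39.5)  cross = 18.5·39.5 − 16·11.5 = 546.7500; (r_i+r_j)·cross = 34.5·546.7500 = 18862.8750
edge 3: (16,39.5)→(4.5,26.5)  cross = 16·26.5 − 4.5·39.5 = 246.2500; (r_i+r_j)·cross = 20.5·246.2500 = 5048.1250
edge 4: (4.5,26.5)→(2.5,19.5)  cross = 4.5·19.5 − 2.5·26.5 = 21.5000; (r_i+r_j)·cross = 7·21.5000 = 150.5000
edge 5: (2.5,19.5)→(1,2)  cross = 2.5·2 − 1·19.5 = -14.5000; (r_i+r_j)·cross = 3.5·-14.5000 = -50.7500
Σcross = 809.7500 → A = |Σcross|/2 = 404.8750 mm²
Σ(r_i+r_j)·cross = 24659.1250 → first moment M = |Σ|/6 = 4109.8542
R_c = M/A = 4109.8542/404.8750 = 10.1509 mm
θ = 287° = 5.009095 rad
V = θ·R_c·A = 5.009095·10.1509·404.8750 = 20586.650 mm³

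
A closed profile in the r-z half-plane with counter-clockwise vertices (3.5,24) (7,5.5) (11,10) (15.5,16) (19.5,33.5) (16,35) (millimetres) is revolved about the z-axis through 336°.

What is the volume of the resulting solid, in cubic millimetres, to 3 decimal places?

Volume = 16341.256 mm³

Profile (r,z), 6 vertices: (3.5,24) (7,5.5) (11,10) (15.5,16) (19.5,33.5) (16,35)
edge 0: (3.5,24)→(7,5.5)  cross = 3.5·5.5 − 7·24 = -148.7500; (r_i+r_j)·cross = 10.5·-148.7500 = -1561.8750
edge 1: (7,5.5)→(11,10)  cross = 7·10 − 11·5.5 = 9.5000; (r_i+r_j)·cross = 18·9.5000 = 171.0000
edge 2: (11,10)→(15.5,16)  cross = 11·16 − 15.5·10 = 21.0000; (r_i+r_j)·cross = 26.5·21.0000 = 556.5000
edge 3: (15.5,16)→(19.5,33.5)  cross = 15.5·33.5 − 19.5·16 = 207.2500; (r_i+r_j)·cross = 35·207.2500 = 7253.7500
edge 4: (19.5,33.5)→(16,35)  cross = 19.5·35 − 16·33.5 = 146.5000; (r_i+r_j)·cross = 35.5·146.5000 = 5200.7500
edge 5: (16,35)→(3.5,24)  cross = 16·24 − 3.5·35 = 261.5000; (r_i+r_j)·cross = 19.5·261.5000 = 5099.2500
Σcross = 497.0000 → A = |Σcross|/2 = 248.5000 mm²
Σ(r_i+r_j)·cross = 16719.3750 → first moment M = |Σ|/6 = 2786.5625
R_c = M/A = 2786.5625/248.5000 = 11.2135 mm
θ = 336° = 5.864306 rad
V = θ·R_c·A = 5.864306·11.2135·248.5000 = 16341.256 mm³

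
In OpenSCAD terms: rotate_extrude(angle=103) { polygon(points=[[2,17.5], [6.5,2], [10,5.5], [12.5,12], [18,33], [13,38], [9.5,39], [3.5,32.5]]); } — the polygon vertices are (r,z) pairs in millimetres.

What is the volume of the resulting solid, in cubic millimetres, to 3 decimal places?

Volume = 5956.943 mm³

Profile (r,z), 8 vertices: (2,17.5) (6.5,2) (10,5.5) (12.5,12) (18,33) (13,38) (9.5,39) (3.5,32.5)
edge 0: (2,17.5)→(6.5,2)  cross = 2·2 − 6.5·17.5 = -109.7500; (r_i+r_j)·cross = 8.5·-109.7500 = -932.8750
edge 1: (6.5,2)→(10,5.5)  cross = 6.5·5.5 − 10·2 = 15.7500; (r_i+r_j)·cross = 16.5·15.7500 = 259.8750
edge 2: (10,5.5)→(12.5,12)  cross = 10·12 − 12.5·5.5 = 51.2500; (r_i+r_j)·cross = 22.5·51.2500 = 1153.1250
edge 3: (12.5,12)→(18,33)  cross = 12.5·33 − 18·12 = 196.5000; (r_i+r_j)·cross = 30.5·196.5000 = 5993.2500
edge 4: (18,33)→(13,38)  cross = 18·38 − 13·33 = 255.0000; (r_i+r_j)·cross = 31·255.0000 = 7905.0000
edge 5: (13,38)→(9.5,39)  cross = 13·39 − 9.5·38 = 146.0000; (r_i+r_j)·cross = 22.5·146.0000 = 3285.0000
edge 6: (9.5,39)→(3.5,32.5)  cross = 9.5·32.5 − 3.5·39 = 172.2500; (r_i+r_j)·cross = 13·172.2500 = 2239.2500
edge 7: (3.5,32.5)→(2,17.5)  cross = 3.5·17.5 − 2·32.5 = -3.7500; (r_i+r_j)·cross = 5.5·-3.7500 = -20.6250
Σcross = 723.2500 → A = |Σcross|/2 = 361.6250 mm²
Σ(r_i+r_j)·cross = 19882.0000 → first moment M = |Σ|/6 = 3313.6667
R_c = M/A = 3313.6667/361.6250 = 9.1633 mm
θ = 103° = 1.797689 rad
V = θ·R_c·A = 1.797689·9.1633·361.6250 = 5956.943 mm³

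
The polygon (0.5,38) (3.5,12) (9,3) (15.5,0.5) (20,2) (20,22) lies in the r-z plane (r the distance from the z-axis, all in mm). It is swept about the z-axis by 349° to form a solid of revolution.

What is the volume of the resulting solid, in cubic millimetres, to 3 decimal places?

Profile (r,z), 6 vertices: (0.5,38) (3.5,12) (9,3) (15.5,0.5) (20,2) (20,22)
edge 0: (0.5,38)→(3.5,12)  cross = 0.5·12 − 3.5·38 = -127.0000; (r_i+r_j)·cross = 4·-127.0000 = -508.0000
edge 1: (3.5,12)→(9,3)  cross = 3.5·3 − 9·12 = -97.5000; (r_i+r_j)·cross = 12.5·-97.5000 = -1218.7500
edge 2: (9,3)→(15.5,0.5)  cross = 9·0.5 − 15.5·3 = -42.0000; (r_i+r_j)·cross = 24.5·-42.0000 = -1029.0000
edge 3: (15.5,0.5)→(20,2)  cross = 15.5·2 − 20·0.5 = 21.0000; (r_i+r_j)·cross = 35.5·21.0000 = 745.5000
edge 4: (20,2)→(20,22)  cross = 20·22 − 20·2 = 400.0000; (r_i+r_j)·cross = 40·400.0000 = 16000.0000
edge 5: (20,22)→(0.5,38)  cross = 20·38 − 0.5·22 = 749.0000; (r_i+r_j)·cross = 20.5·749.0000 = 15354.5000
Σcross = 903.5000 → A = |Σcross|/2 = 451.7500 mm²
Σ(r_i+r_j)·cross = 29344.2500 → first moment M = |Σ|/6 = 4890.7083
R_c = M/A = 4890.7083/451.7500 = 10.8261 mm
θ = 349° = 6.091199 rad
V = θ·R_c·A = 6.091199·10.8261·451.7500 = 29790.278 mm³

Volume = 29790.278 mm³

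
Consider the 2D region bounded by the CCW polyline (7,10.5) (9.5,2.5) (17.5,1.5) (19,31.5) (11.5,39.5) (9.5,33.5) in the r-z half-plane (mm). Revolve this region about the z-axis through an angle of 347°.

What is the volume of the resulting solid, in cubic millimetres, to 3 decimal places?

Volume = 27006.018 mm³

Profile (r,z), 6 vertices: (7,10.5) (9.5,2.5) (17.5,1.5) (19,31.5) (11.5,39.5) (9.5,33.5)
edge 0: (7,10.5)→(9.5,2.5)  cross = 7·2.5 − 9.5·10.5 = -82.2500; (r_i+r_j)·cross = 16.5·-82.2500 = -1357.1250
edge 1: (9.5,2.5)→(17.5,1.5)  cross = 9.5·1.5 − 17.5·2.5 = -29.5000; (r_i+r_j)·cross = 27·-29.5000 = -796.5000
edge 2: (17.5,1.5)→(19,31.5)  cross = 17.5·31.5 − 19·1.5 = 522.7500; (r_i+r_j)·cross = 36.5·522.7500 = 19080.3750
edge 3: (19,31.5)→(11.5,39.5)  cross = 19·39.5 − 11.5·31.5 = 388.2500; (r_i+r_j)·cross = 30.5·388.2500 = 11841.6250
edge 4: (11.5,39.5)→(9.5,33.5)  cross = 11.5·33.5 − 9.5·39.5 = 10.0000; (r_i+r_j)·cross = 21·10.0000 = 210.0000
edge 5: (9.5,33.5)→(7,10.5)  cross = 9.5·10.5 − 7·33.5 = -134.7500; (r_i+r_j)·cross = 16.5·-134.7500 = -2223.3750
Σcross = 674.5000 → A = |Σcross|/2 = 337.2500 mm²
Σ(r_i+r_j)·cross = 26755.0000 → first moment M = |Σ|/6 = 4459.1667
R_c = M/A = 4459.1667/337.2500 = 13.2221 mm
θ = 347° = 6.056293 rad
V = θ·R_c·A = 6.056293·13.2221·337.2500 = 27006.018 mm³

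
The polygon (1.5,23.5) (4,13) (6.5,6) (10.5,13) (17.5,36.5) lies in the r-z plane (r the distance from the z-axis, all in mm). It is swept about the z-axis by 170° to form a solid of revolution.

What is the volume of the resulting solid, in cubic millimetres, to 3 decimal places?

Profile (r,z), 5 vertices: (1.5,23.5) (4,13) (6.5,6) (10.5,13) (17.5,36.5)
edge 0: (1.5,23.5)→(4,13)  cross = 1.5·13 − 4·23.5 = -74.5000; (r_i+r_j)·cross = 5.5·-74.5000 = -409.7500
edge 1: (4,13)→(6.5,6)  cross = 4·6 − 6.5·13 = -60.5000; (r_i+r_j)·cross = 10.5·-60.5000 = -635.2500
edge 2: (6.5,6)→(10.5,13)  cross = 6.5·13 − 10.5·6 = 21.5000; (r_i+r_j)·cross = 17·21.5000 = 365.5000
edge 3: (10.5,13)→(17.5,36.5)  cross = 10.5·36.5 − 17.5·13 = 155.7500; (r_i+r_j)·cross = 28·155.7500 = 4361.0000
edge 4: (17.5,36.5)→(1.5,23.5)  cross = 17.5·23.5 − 1.5·36.5 = 356.5000; (r_i+r_j)·cross = 19·356.5000 = 6773.5000
Σcross = 398.7500 → A = |Σcross|/2 = 199.3750 mm²
Σ(r_i+r_j)·cross = 10455.0000 → first moment M = |Σ|/6 = 1742.5000
R_c = M/A = 1742.5000/199.3750 = 8.7398 mm
θ = 170° = 2.967060 rad
V = θ·R_c·A = 2.967060·8.7398·199.3750 = 5170.102 mm³

Volume = 5170.102 mm³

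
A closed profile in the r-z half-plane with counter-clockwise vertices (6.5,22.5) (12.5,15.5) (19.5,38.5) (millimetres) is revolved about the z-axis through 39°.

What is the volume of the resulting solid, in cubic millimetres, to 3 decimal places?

Volume = 816.757 mm³

Profile (r,z), 3 vertices: (6.5,22.5) (12.5,15.5) (19.5,38.5)
edge 0: (6.5,22.5)→(12.5,15.5)  cross = 6.5·15.5 − 12.5·22.5 = -180.5000; (r_i+r_j)·cross = 19·-180.5000 = -3429.5000
edge 1: (12.5,15.5)→(19.5,38.5)  cross = 12.5·38.5 − 19.5·15.5 = 179.0000; (r_i+r_j)·cross = 32·179.0000 = 5728.0000
edge 2: (19.5,38.5)→(6.5,22.5)  cross = 19.5·22.5 − 6.5·38.5 = 188.5000; (r_i+r_j)·cross = 26·188.5000 = 4901.0000
Σcross = 187.0000 → A = |Σcross|/2 = 93.5000 mm²
Σ(r_i+r_j)·cross = 7199.5000 → first moment M = |Σ|/6 = 1199.9167
R_c = M/A = 1199.9167/93.5000 = 12.8333 mm
θ = 39° = 0.680678 rad
V = θ·R_c·A = 0.680678·12.8333·93.5000 = 816.757 mm³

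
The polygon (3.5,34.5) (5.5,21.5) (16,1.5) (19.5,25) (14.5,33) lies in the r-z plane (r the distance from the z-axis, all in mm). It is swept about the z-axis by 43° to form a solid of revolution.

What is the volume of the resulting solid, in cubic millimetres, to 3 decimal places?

Volume = 2675.753 mm³

Profile (r,z), 5 vertices: (3.5,34.5) (5.5,21.5) (16,1.5) (19.5,25) (14.5,33)
edge 0: (3.5,34.5)→(5.5,21.5)  cross = 3.5·21.5 − 5.5·34.5 = -114.5000; (r_i+r_j)·cross = 9·-114.5000 = -1030.5000
edge 1: (5.5,21.5)→(16,1.5)  cross = 5.5·1.5 − 16·21.5 = -335.7500; (r_i+r_j)·cross = 21.5·-335.7500 = -7218.6250
edge 2: (16,1.5)→(19.5,25)  cross = 16·25 − 19.5·1.5 = 370.7500; (r_i+r_j)·cross = 35.5·370.7500 = 13161.6250
edge 3: (19.5,25)→(14.5,33)  cross = 19.5·33 − 14.5·25 = 281.0000; (r_i+r_j)·cross = 34·281.0000 = 9554.0000
edge 4: (14.5,33)→(3.5,34.5)  cross = 14.5·34.5 − 3.5·33 = 384.7500; (r_i+r_j)·cross = 18·384.7500 = 6925.5000
Σcross = 586.2500 → A = |Σcross|/2 = 293.1250 mm²
Σ(r_i+r_j)·cross = 21392.0000 → first moment M = |Σ|/6 = 3565.3333
R_c = M/A = 3565.3333/293.1250 = 12.1632 mm
θ = 43° = 0.750492 rad
V = θ·R_c·A = 0.750492·12.1632·293.1250 = 2675.753 mm³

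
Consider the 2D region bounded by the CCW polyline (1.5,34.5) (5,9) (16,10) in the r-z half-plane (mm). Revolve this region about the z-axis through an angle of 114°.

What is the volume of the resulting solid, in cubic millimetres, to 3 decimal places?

Profile (r,z), 3 vertices: (1.5,34.5) (5,9) (16,10)
edge 0: (1.5,34.5)→(5,9)  cross = 1.5·9 − 5·34.5 = -159.0000; (r_i+r_j)·cross = 6.5·-159.0000 = -1033.5000
edge 1: (5,9)→(16,10)  cross = 5·10 − 16·9 = -94.0000; (r_i+r_j)·cross = 21·-94.0000 = -1974.0000
edge 2: (16,10)→(1.5,34.5)  cross = 16·34.5 − 1.5·10 = 537.0000; (r_i+r_j)·cross = 17.5·537.0000 = 9397.5000
Σcross = 284.0000 → A = |Σcross|/2 = 142.0000 mm²
Σ(r_i+r_j)·cross = 6390.0000 → first moment M = |Σ|/6 = 1065.0000
R_c = M/A = 1065.0000/142.0000 = 7.5000 mm
θ = 114° = 1.989675 rad
V = θ·R_c·A = 1.989675·7.5000·142.0000 = 2119.004 mm³

Volume = 2119.004 mm³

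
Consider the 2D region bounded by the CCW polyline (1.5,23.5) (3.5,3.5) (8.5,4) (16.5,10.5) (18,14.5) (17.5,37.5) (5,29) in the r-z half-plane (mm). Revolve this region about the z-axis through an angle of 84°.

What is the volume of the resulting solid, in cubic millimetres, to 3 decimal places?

Profile (r,z), 7 vertices: (1.5,23.5) (3.5,3.5) (8.5,4) (16.5,10.5) (18,14.5) (17.5,37.5) (5,29)
edge 0: (1.5,23.5)→(3.5,3.5)  cross = 1.5·3.5 − 3.5·23.5 = -77.0000; (r_i+r_j)·cross = 5·-77.0000 = -385.0000
edge 1: (3.5,3.5)→(8.5,4)  cross = 3.5·4 − 8.5·3.5 = -15.7500; (r_i+r_j)·cross = 12·-15.7500 = -189.0000
edge 2: (8.5,4)→(16.5,10.5)  cross = 8.5·10.5 − 16.5·4 = 23.2500; (r_i+r_j)·cross = 25·23.2500 = 581.2500
edge 3: (16.5,10.5)→(18,14.5)  cross = 16.5·14.5 − 18·10.5 = 50.2500; (r_i+r_j)·cross = 34.5·50.2500 = 1733.6250
edge 4: (18,14.5)→(17.5,37.5)  cross = 18·37.5 − 17.5·14.5 = 421.2500; (r_i+r_j)·cross = 35.5·421.2500 = 14954.3750
edge 5: (17.5,37.5)→(5,29)  cross = 17.5·29 − 5·37.5 = 320.0000; (r_i+r_j)·cross = 22.5·320.0000 = 7200.0000
edge 6: (5,29)→(1.5,23.5)  cross = 5·23.5 − 1.5·29 = 74.0000; (r_i+r_j)·cross = 6.5·74.0000 = 481.0000
Σcross = 796.0000 → A = |Σcross|/2 = 398.0000 mm²
Σ(r_i+r_j)·cross = 24376.2500 → first moment M = |Σ|/6 = 4062.7083
R_c = M/A = 4062.7083/398.0000 = 10.2078 mm
θ = 84° = 1.466077 rad
V = θ·R_c·A = 1.466077·10.2078·398.0000 = 5956.242 mm³

Volume = 5956.242 mm³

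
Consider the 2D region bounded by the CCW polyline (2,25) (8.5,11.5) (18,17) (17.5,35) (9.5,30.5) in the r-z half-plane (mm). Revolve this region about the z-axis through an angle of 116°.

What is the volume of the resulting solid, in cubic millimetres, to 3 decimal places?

Profile (r,z), 5 vertices: (2,25) (8.5,11.5) (18,17) (17.5,35) (9.5,30.5)
edge 0: (2,25)→(8.5,11.5)  cross = 2·11.5 − 8.5·25 = -189.5000; (r_i+r_j)·cross = 10.5·-189.5000 = -1989.7500
edge 1: (8.5,11.5)→(18,17)  cross = 8.5·17 − 18·11.5 = -62.5000; (r_i+r_j)·cross = 26.5·-62.5000 = -1656.2500
edge 2: (18,17)→(17.5,35)  cross = 18·35 − 17.5·17 = 332.5000; (r_i+r_j)·cross = 35.5·332.5000 = 11803.7500
edge 3: (17.5,35)→(9.5,30.5)  cross = 17.5·30.5 − 9.5·35 = 201.2500; (r_i+r_j)·cross = 27·201.2500 = 5433.7500
edge 4: (9.5,30.5)→(2,25)  cross = 9.5·25 − 2·30.5 = 176.5000; (r_i+r_j)·cross = 11.5·176.5000 = 2029.7500
Σcross = 458.2500 → A = |Σcross|/2 = 229.1250 mm²
Σ(r_i+r_j)·cross = 15621.2500 → first moment M = |Σ|/6 = 2603.5417
R_c = M/A = 2603.5417/229.1250 = 11.3630 mm
θ = 116° = 2.024582 rad
V = θ·R_c·A = 2.024582·11.3630·229.1250 = 5271.083 mm³

Volume = 5271.083 mm³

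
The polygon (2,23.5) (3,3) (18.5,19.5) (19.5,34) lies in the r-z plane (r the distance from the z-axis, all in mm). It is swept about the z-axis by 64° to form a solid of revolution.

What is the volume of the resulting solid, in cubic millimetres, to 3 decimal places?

Profile (r,z), 4 vertices: (2,23.5) (3,3) (18.5,19.5) (19.5,34)
edge 0: (2,23.5)→(3,3)  cross = 2·3 − 3·23.5 = -64.5000; (r_i+r_j)·cross = 5·-64.5000 = -322.5000
edge 1: (3,3)→(18.5,19.5)  cross = 3·19.5 − 18.5·3 = 3.0000; (r_i+r_j)·cross = 21.5·3.0000 = 64.5000
edge 2: (18.5,19.5)→(19.5,34)  cross = 18.5·34 − 19.5·19.5 = 248.7500; (r_i+r_j)·cross = 38·248.7500 = 9452.5000
edge 3: (19.5,34)→(2,23.5)  cross = 19.5·23.5 − 2·34 = 390.2500; (r_i+r_j)·cross = 21.5·390.2500 = 8390.3750
Σcross = 577.5000 → A = |Σcross|/2 = 288.7500 mm²
Σ(r_i+r_j)·cross = 17584.8750 → first moment M = |Σ|/6 = 2930.8125
R_c = M/A = 2930.8125/288.7500 = 10.1500 mm
θ = 64° = 1.117011 rad
V = θ·R_c·A = 1.117011·10.1500·288.7500 = 3273.749 mm³

Volume = 3273.749 mm³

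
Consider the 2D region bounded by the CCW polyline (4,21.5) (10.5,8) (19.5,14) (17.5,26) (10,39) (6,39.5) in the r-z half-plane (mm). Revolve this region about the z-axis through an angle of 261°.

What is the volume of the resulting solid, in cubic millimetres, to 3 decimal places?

Volume = 15578.683 mm³

Profile (r,z), 6 vertices: (4,21.5) (10.5,8) (19.5,14) (17.5,26) (10,39) (6,39.5)
edge 0: (4,21.5)→(10.5,8)  cross = 4·8 − 10.5·21.5 = -193.7500; (r_i+r_j)·cross = 14.5·-193.7500 = -2809.3750
edge 1: (10.5,8)→(19.5,14)  cross = 10.5·14 − 19.5·8 = -9.0000; (r_i+r_j)·cross = 30·-9.0000 = -270.0000
edge 2: (19.5,14)→(17.5,26)  cross = 19.5·26 − 17.5·14 = 262.0000; (r_i+r_j)·cross = 37·262.0000 = 9694.0000
edge 3: (17.5,26)→(10,39)  cross = 17.5·39 − 10·26 = 422.5000; (r_i+r_j)·cross = 27.5·422.5000 = 11618.7500
edge 4: (10,39)→(6,39.5)  cross = 10·39.5 − 6·39 = 161.0000; (r_i+r_j)·cross = 16·161.0000 = 2576.0000
edge 5: (6,39.5)→(4,21.5)  cross = 6·21.5 − 4·39.5 = -29.0000; (r_i+r_j)·cross = 10·-29.0000 = -290.0000
Σcross = 613.7500 → A = |Σcross|/2 = 306.8750 mm²
Σ(r_i+r_j)·cross = 20519.3750 → first moment M = |Σ|/6 = 3419.8958
R_c = M/A = 3419.8958/306.8750 = 11.1443 mm
θ = 261° = 4.555309 rad
V = θ·R_c·A = 4.555309·11.1443·306.8750 = 15578.683 mm³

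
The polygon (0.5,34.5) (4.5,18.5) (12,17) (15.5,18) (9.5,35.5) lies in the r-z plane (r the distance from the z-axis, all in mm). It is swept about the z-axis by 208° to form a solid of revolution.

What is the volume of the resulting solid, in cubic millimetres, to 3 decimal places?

Volume = 4927.658 mm³

Profile (r,z), 5 vertices: (0.5,34.5) (4.5,18.5) (12,17) (15.5,18) (9.5,35.5)
edge 0: (0.5,34.5)→(4.5,18.5)  cross = 0.5·18.5 − 4.5·34.5 = -146.0000; (r_i+r_j)·cross = 5·-146.0000 = -730.0000
edge 1: (4.5,18.5)→(12,17)  cross = 4.5·17 − 12·18.5 = -145.5000; (r_i+r_j)·cross = 16.5·-145.5000 = -2400.7500
edge 2: (12,17)→(15.5,18)  cross = 12·18 − 15.5·17 = -47.5000; (r_i+r_j)·cross = 27.5·-47.5000 = -1306.2500
edge 3: (15.5,18)→(9.5,35.5)  cross = 15.5·35.5 − 9.5·18 = 379.2500; (r_i+r_j)·cross = 25·379.2500 = 9481.2500
edge 4: (9.5,35.5)→(0.5,34.5)  cross = 9.5·34.5 − 0.5·35.5 = 310.0000; (r_i+r_j)·cross = 10·310.0000 = 3100.0000
Σcross = 350.2500 → A = |Σcross|/2 = 175.1250 mm²
Σ(r_i+r_j)·cross = 8144.2500 → first moment M = |Σ|/6 = 1357.3750
R_c = M/A = 1357.3750/175.1250 = 7.7509 mm
θ = 208° = 3.630285 rad
V = θ·R_c·A = 3.630285·7.7509·175.1250 = 4927.658 mm³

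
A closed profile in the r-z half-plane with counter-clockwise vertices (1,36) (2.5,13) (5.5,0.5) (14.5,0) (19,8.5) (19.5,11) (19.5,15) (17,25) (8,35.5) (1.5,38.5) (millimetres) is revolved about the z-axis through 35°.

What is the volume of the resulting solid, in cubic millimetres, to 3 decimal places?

Volume = 2941.532 mm³

Profile (r,z), 10 vertices: (1,36) (2.5,13) (5.5,0.5) (14.5,0) (19,8.5) (19.5,11) (19.5,15) (17,25) (8,35.5) (1.5,38.5)
edge 0: (1,36)→(2.5,13)  cross = 1·13 − 2.5·36 = -77.0000; (r_i+r_j)·cross = 3.5·-77.0000 = -269.5000
edge 1: (2.5,13)→(5.5,0.5)  cross = 2.5·0.5 − 5.5·13 = -70.2500; (r_i+r_j)·cross = 8·-70.2500 = -562.0000
edge 2: (5.5,0.5)→(14.5,0)  cross = 5.5·0 − 14.5·0.5 = -7.2500; (r_i+r_j)·cross = 20·-7.2500 = -145.0000
edge 3: (14.5,0)→(19,8.5)  cross = 14.5·8.5 − 19·0 = 123.2500; (r_i+r_j)·cross = 33.5·123.2500 = 4128.8750
edge 4: (19,8.5)→(19.5,11)  cross = 19·11 − 19.5·8.5 = 43.2500; (r_i+r_j)·cross = 38.5·43.2500 = 1665.1250
edge 5: (19.5,11)→(19.5,15)  cross = 19.5·15 − 19.5·11 = 78.0000; (r_i+r_j)·cross = 39·78.0000 = 3042.0000
edge 6: (19.5,15)→(17,25)  cross = 19.5·25 − 17·15 = 232.5000; (r_i+r_j)·cross = 36.5·232.5000 = 8486.2500
edge 7: (17,25)→(8,35.5)  cross = 17·35.5 − 8·25 = 403.5000; (r_i+r_j)·cross = 25·403.5000 = 10087.5000
edge 8: (8,35.5)→(1.5,38.5)  cross = 8·38.5 − 1.5·35.5 = 254.7500; (r_i+r_j)·cross = 9.5·254.7500 = 2420.1250
edge 9: (1.5,38.5)→(1,36)  cross = 1.5·36 − 1·38.5 = 15.5000; (r_i+r_j)·cross = 2.5·15.5000 = 38.7500
Σcross = 996.2500 → A = |Σcross|/2 = 498.1250 mm²
Σ(r_i+r_j)·cross = 28892.1250 → first moment M = |Σ|/6 = 4815.3542
R_c = M/A = 4815.3542/498.1250 = 9.6670 mm
θ = 35° = 0.610865 rad
V = θ·R_c·A = 0.610865·9.6670·498.1250 = 2941.532 mm³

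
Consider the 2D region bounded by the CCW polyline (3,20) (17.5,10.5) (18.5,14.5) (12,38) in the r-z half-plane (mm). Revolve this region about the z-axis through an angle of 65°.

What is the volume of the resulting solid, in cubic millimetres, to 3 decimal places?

Profile (r,z), 4 vertices: (3,20) (17.5,10.5) (18.5,14.5) (12,38)
edge 0: (3,20)→(17.5,10.5)  cross = 3·10.5 − 17.5·20 = -318.5000; (r_i+r_j)·cross = 20.5·-318.5000 = -6529.2500
edge 1: (17.5,10.5)→(18.5,14.5)  cross = 17.5·14.5 − 18.5·10.5 = 59.5000; (r_i+r_j)·cross = 36·59.5000 = 2142.0000
edge 2: (18.5,14.5)→(12,38)  cross = 18.5·38 − 12·14.5 = 529.0000; (r_i+r_j)·cross = 30.5·529.0000 = 16134.5000
edge 3: (12,38)→(3,20)  cross = 12·20 − 3·38 = 126.0000; (r_i+r_j)·cross = 15·126.0000 = 1890.0000
Σcross = 396.0000 → A = |Σcross|/2 = 198.0000 mm²
Σ(r_i+r_j)·cross = 13637.2500 → first moment M = |Σ|/6 = 2272.8750
R_c = M/A = 2272.8750/198.0000 = 11.4792 mm
θ = 65° = 1.134464 rad
V = θ·R_c·A = 1.134464·11.4792·198.0000 = 2578.495 mm³

Volume = 2578.495 mm³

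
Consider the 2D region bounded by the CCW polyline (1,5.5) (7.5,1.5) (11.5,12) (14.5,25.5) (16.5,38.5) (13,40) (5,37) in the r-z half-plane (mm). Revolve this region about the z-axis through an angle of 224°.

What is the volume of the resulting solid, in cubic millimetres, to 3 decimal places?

Volume = 11802.649 mm³

Profile (r,z), 7 vertices: (1,5.5) (7.5,1.5) (11.5,12) (14.5,25.5) (16.5,38.5) (13,40) (5,37)
edge 0: (1,5.5)→(7.5,1.5)  cross = 1·1.5 − 7.5·5.5 = -39.7500; (r_i+r_j)·cross = 8.5·-39.7500 = -337.8750
edge 1: (7.5,1.5)→(11.5,12)  cross = 7.5·12 − 11.5·1.5 = 72.7500; (r_i+r_j)·cross = 19·72.7500 = 1382.2500
edge 2: (11.5,12)→(14.5,25.5)  cross = 11.5·25.5 − 14.5·12 = 119.2500; (r_i+r_j)·cross = 26·119.2500 = 3100.5000
edge 3: (14.5,25.5)→(16.5,38.5)  cross = 14.5·38.5 − 16.5·25.5 = 137.5000; (r_i+r_j)·cross = 31·137.5000 = 4262.5000
edge 4: (16.5,38.5)→(13,40)  cross = 16.5·40 − 13·38.5 = 159.5000; (r_i+r_j)·cross = 29.5·159.5000 = 4705.2500
edge 5: (13,40)→(5,37)  cross = 13·37 − 5·40 = 281.0000; (r_i+r_j)·cross = 18·281.0000 = 5058.0000
edge 6: (5,37)→(1,5.5)  cross = 5·5.5 − 1·37 = -9.5000; (r_i+r_j)·cross = 6·-9.5000 = -57.0000
Σcross = 720.7500 → A = |Σcross|/2 = 360.3750 mm²
Σ(r_i+r_j)·cross = 18113.6250 → first moment M = |Σ|/6 = 3018.9375
R_c = M/A = 3018.9375/360.3750 = 8.3772 mm
θ = 224° = 3.909538 rad
V = θ·R_c·A = 3.909538·8.3772·360.3750 = 11802.649 mm³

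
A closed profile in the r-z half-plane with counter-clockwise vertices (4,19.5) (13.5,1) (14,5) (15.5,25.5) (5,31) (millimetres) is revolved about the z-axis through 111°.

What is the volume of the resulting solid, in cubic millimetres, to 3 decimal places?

Volume = 3931.984 mm³

Profile (r,z), 5 vertices: (4,19.5) (13.5,1) (14,5) (15.5,25.5) (5,31)
edge 0: (4,19.5)→(13.5,1)  cross = 4·1 − 13.5·19.5 = -259.2500; (r_i+r_j)·cross = 17.5·-259.2500 = -4536.8750
edge 1: (13.5,1)→(14,5)  cross = 13.5·5 − 14·1 = 53.5000; (r_i+r_j)·cross = 27.5·53.5000 = 1471.2500
edge 2: (14,5)→(15.5,25.5)  cross = 14·25.5 − 15.5·5 = 279.5000; (r_i+r_j)·cross = 29.5·279.5000 = 8245.2500
edge 3: (15.5,25.5)→(5,31)  cross = 15.5·31 − 5·25.5 = 353.0000; (r_i+r_j)·cross = 20.5·353.0000 = 7236.5000
edge 4: (5,31)→(4,19.5)  cross = 5·19.5 − 4·31 = -26.5000; (r_i+r_j)·cross = 9·-26.5000 = -238.5000
Σcross = 400.2500 → A = |Σcross|/2 = 200.1250 mm²
Σ(r_i+r_j)·cross = 12177.6250 → first moment M = |Σ|/6 = 2029.6042
R_c = M/A = 2029.6042/200.1250 = 10.1417 mm
θ = 111° = 1.937315 rad
V = θ·R_c·A = 1.937315·10.1417·200.1250 = 3931.984 mm³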